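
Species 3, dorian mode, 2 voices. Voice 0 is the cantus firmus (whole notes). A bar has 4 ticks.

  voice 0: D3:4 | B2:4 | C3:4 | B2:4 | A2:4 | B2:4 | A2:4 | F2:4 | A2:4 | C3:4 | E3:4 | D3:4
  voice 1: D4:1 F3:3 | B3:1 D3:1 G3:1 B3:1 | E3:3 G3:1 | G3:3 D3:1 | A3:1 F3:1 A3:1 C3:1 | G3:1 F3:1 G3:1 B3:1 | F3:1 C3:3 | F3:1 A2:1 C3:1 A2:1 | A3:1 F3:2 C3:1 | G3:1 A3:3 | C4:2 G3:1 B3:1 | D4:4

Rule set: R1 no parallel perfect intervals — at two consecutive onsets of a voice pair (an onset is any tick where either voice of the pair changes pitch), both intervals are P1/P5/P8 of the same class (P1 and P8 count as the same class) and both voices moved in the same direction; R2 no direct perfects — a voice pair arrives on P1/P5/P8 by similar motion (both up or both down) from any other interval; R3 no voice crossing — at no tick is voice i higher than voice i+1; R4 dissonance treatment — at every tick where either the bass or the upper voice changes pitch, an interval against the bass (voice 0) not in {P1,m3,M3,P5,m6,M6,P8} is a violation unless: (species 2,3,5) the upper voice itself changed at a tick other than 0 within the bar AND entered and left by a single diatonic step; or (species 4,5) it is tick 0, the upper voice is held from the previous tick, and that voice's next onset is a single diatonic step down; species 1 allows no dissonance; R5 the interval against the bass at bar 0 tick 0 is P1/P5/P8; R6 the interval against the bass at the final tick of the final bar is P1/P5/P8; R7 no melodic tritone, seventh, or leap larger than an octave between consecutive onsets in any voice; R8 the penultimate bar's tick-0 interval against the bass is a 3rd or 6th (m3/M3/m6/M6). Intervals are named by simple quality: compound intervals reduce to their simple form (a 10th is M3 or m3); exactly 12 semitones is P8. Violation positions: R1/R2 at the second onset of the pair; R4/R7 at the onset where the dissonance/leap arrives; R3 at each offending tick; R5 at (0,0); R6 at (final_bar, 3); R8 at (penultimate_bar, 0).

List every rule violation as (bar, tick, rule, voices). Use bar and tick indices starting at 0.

(1, 0, R7, (1,))
(6, 0, R7, (1,))
(8, 0, R2, (0, 1))
(9, 0, R2, (0, 1))

bar 0: v0=D3 v1=D4 downbeat P8
bar 1: v0=B2 v1=B3 downbeat P8
bar 2: v0=C3 v1=E3 downbeat M3
bar 3: v0=B2 v1=G3 downbeat m6
bar 4: v0=A2 v1=A3 downbeat P8
bar 5: v0=B2 v1=G3 downbeat m6
bar 6: v0=A2 v1=F3 downbeat m6
bar 7: v0=F2 v1=F3 downbeat P8
bar 8: v0=A2 v1=A3 downbeat P8
bar 9: v0=C3 v1=G3 downbeat P5
bar 10: v0=E3 v1=C4 downbeat m6
bar 11: v0=D3 v1=D4 downbeat P8
  -> R7 @ bar 1 tick 0 v(1,): F3->B3 leap 6st
  -> R7 @ bar 6 tick 0 v(1,): B3->F3 leap 6st
  -> R2 @ bar 8 tick 0 v(0, 1): F2/A2 M3 -> A2/A3 P8 similar
  -> R2 @ bar 9 tick 0 v(0, 1): A2/C3 m3 -> C3/G3 P5 similar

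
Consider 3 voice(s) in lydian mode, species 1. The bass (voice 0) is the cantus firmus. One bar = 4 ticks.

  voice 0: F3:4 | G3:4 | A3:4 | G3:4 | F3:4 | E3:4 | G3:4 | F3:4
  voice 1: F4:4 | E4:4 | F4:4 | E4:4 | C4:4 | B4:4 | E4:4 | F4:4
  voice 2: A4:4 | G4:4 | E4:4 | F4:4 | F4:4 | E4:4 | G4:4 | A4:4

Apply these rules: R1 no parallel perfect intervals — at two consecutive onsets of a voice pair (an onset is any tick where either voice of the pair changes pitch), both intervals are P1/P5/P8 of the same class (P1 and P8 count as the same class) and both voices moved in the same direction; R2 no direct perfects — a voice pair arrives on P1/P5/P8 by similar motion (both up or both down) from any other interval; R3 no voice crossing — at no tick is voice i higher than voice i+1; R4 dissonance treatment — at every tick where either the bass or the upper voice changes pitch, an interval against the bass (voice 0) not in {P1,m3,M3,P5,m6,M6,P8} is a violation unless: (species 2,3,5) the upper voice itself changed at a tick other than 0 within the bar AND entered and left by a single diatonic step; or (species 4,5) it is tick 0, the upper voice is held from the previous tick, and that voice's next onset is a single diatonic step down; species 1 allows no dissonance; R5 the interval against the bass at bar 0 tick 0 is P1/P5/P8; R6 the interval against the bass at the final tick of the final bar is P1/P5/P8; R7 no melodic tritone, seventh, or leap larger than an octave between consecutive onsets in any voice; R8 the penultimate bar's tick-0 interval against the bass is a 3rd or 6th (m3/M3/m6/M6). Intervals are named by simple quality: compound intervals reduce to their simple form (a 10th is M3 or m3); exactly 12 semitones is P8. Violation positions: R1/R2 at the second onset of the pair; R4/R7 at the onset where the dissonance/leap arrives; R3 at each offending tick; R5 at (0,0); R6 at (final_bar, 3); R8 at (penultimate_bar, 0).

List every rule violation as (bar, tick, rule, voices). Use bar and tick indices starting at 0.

(0, 0, R5, (0, 2))
(2, 0, R3, (1, 2))
(2, 1, R3, (1, 2))
(2, 2, R3, (1, 2))
(2, 3, R3, (1, 2))
(3, 0, R4, (0, 2))
(4, 0, R2, (0, 1))
(5, 0, R1, (0, 2))
(5, 0, R3, (1, 2))
(5, 0, R7, (1,))
(5, 1, R3, (1, 2))
(5, 2, R3, (1, 2))
(5, 3, R3, (1, 2))
(6, 0, R1, (0, 2))
(6, 0, R8, (0, 2))
(7, 3, R6, (0, 2))

bar 0: v0=F3 v1=F4 v2=A4 downbeat M3
bar 1: v0=G3 v1=E4 v2=G4 downbeat P8
bar 2: v0=A3 v1=F4 v2=E4 downbeat P5
bar 3: v0=G3 v1=E4 v2=F4 downbeat m7
bar 4: v0=F3 v1=C4 v2=F4 downbeat P8
bar 5: v0=E3 v1=B4 v2=E4 downbeat P8
bar 6: v0=G3 v1=E4 v2=G4 downbeat P8
bar 7: v0=F3 v1=F4 v2=A4 downbeat M3
  -> R5 @ bar 0 tick 0 v(0, 2): opens on M3
  -> R3 @ bar 2 tick 0 v(1, 2): F4 above E4
  -> R3 @ bar 2 tick 1 v(1, 2): F4 above E4
  -> R3 @ bar 2 tick 2 v(1, 2): F4 above E4
  -> R3 @ bar 2 tick 3 v(1, 2): F4 above E4
  -> R4 @ bar 3 tick 0 v(0, 2): G3/F4 m7 untreated
  -> R2 @ bar 4 tick 0 v(0, 1): G3/E4 M6 -> F3/C4 P5 similar
  -> R1 @ bar 5 tick 0 v(0, 2): F3/F4 P8 -> E3/E4 P8 similar
  -> R3 @ bar 5 tick 0 v(1, 2): B4 above E4
  -> R7 @ bar 5 tick 0 v(1,): C4->B4 leap 11st
  -> R3 @ bar 5 tick 1 v(1, 2): B4 above E4
  -> R3 @ bar 5 tick 2 v(1, 2): B4 above E4
  -> R3 @ bar 5 tick 3 v(1, 2): B4 above E4
  -> R1 @ bar 6 tick 0 v(0, 2): E3/E4 P8 -> G3/G4 P8 similar
  -> R8 @ bar 6 tick 0 v(0, 2): penult P8 not 3rd/6th
  -> R6 @ bar 7 tick 3 v(0, 2): closes on M3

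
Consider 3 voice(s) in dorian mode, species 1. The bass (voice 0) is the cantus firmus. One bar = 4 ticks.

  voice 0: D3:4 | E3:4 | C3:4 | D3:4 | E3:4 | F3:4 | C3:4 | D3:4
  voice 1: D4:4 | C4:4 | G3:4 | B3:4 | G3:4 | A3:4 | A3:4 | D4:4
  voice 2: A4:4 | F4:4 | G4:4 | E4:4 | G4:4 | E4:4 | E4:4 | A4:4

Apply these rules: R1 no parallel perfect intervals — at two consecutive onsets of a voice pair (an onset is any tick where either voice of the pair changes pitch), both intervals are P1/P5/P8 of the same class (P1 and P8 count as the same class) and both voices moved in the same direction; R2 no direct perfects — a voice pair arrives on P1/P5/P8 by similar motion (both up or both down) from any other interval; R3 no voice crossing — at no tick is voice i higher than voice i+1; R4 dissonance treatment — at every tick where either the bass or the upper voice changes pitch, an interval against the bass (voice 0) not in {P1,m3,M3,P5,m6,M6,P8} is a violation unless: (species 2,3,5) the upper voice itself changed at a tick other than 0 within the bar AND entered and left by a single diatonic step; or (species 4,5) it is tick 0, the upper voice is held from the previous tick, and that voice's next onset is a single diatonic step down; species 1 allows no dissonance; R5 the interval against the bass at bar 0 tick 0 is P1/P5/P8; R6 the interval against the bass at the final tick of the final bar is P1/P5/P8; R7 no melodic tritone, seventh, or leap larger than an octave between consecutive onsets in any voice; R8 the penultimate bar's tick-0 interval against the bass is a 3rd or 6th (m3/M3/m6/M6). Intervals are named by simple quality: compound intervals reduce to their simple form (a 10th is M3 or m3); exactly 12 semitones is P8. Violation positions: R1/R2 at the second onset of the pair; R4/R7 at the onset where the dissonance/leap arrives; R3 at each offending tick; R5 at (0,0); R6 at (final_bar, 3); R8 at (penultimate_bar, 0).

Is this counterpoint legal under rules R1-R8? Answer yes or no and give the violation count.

No (7 violations)

bar 0: v0=D3 v1=D4 v2=A4 (P5)
bar 1: v0=E3 v1=C4 v2=F4 (m2)
bar 2: v0=C3 v1=G3 v2=G4 (P5)
bar 3: v0=D3 v1=B3 v2=E4 (M2)
bar 4: v0=E3 v1=G3 v2=G4 (m3)
bar 5: v0=F3 v1=A3 v2=E4 (M7)
bar 6: v0=C3 v1=A3 v2=E4 (M3)
bar 7: v0=D3 v1=D4 v2=A4 (P5)
  R4 @ bar1.0: E3/F4 m2 untreated
  R2 @ bar2.0: E3/C4 m6 -> C3/G3 P5 similar
  R4 @ bar3.0: D3/E4 M2 untreated
  R4 @ bar5.0: F3/E4 M7 untreated
  R1 @ bar7.0: A3/E4 P5 -> D4/A4 P5 similar
  R2 @ bar7.0: C3/A3 M6 -> D3/D4 P8 similar
  R2 @ bar7.0: C3/E4 M3 -> D3/A4 P5 similar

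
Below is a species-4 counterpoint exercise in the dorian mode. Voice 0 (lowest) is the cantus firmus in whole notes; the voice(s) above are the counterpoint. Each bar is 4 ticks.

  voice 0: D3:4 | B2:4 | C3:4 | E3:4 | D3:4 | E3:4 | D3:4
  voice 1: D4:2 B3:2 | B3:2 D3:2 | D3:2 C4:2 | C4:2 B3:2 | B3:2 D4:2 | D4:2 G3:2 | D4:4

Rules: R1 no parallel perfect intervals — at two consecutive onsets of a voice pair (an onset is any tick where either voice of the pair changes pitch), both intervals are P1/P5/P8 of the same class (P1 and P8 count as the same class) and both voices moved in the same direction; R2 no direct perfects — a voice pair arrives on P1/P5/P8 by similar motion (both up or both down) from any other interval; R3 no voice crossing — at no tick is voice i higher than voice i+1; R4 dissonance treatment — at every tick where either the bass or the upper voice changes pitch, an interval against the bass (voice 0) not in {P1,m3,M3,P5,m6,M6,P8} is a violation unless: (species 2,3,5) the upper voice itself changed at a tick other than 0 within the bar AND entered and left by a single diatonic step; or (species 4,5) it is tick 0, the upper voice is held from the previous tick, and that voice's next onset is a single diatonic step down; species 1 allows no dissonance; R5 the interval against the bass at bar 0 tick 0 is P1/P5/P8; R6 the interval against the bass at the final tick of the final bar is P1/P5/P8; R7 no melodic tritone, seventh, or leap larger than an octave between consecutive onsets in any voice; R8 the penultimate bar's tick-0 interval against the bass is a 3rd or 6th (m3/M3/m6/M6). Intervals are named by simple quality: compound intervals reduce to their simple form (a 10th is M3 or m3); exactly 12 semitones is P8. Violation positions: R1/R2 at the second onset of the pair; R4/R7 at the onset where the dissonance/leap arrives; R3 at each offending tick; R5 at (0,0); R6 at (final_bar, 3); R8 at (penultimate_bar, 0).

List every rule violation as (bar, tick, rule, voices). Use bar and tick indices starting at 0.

(2, 0, R4, (0, 1))
(2, 2, R7, (1,))
(5, 0, R4, (0, 1))
(5, 0, R8, (0, 1))

bar 0: v0=D3 v1=D4 downbeat P8
bar 1: v0=B2 v1=B3 downbeat P8
bar 2: v0=C3 v1=D3 downbeat M2
bar 3: v0=E3 v1=C4 downbeat m6
bar 4: v0=D3 v1=B3 downbeat M6
bar 5: v0=E3 v1=D4 downbeat m7
bar 6: v0=D3 v1=D4 downbeat P8
  -> R4 @ bar 2 tick 0 v(0, 1): C3/D3 M2 untreated
  -> R7 @ bar 2 tick 2 v(1,): D3->C4 leap 10st
  -> R4 @ bar 5 tick 0 v(0, 1): E3/D4 m7 untreated
  -> R8 @ bar 5 tick 0 v(0, 1): penult m7 not 3rd/6th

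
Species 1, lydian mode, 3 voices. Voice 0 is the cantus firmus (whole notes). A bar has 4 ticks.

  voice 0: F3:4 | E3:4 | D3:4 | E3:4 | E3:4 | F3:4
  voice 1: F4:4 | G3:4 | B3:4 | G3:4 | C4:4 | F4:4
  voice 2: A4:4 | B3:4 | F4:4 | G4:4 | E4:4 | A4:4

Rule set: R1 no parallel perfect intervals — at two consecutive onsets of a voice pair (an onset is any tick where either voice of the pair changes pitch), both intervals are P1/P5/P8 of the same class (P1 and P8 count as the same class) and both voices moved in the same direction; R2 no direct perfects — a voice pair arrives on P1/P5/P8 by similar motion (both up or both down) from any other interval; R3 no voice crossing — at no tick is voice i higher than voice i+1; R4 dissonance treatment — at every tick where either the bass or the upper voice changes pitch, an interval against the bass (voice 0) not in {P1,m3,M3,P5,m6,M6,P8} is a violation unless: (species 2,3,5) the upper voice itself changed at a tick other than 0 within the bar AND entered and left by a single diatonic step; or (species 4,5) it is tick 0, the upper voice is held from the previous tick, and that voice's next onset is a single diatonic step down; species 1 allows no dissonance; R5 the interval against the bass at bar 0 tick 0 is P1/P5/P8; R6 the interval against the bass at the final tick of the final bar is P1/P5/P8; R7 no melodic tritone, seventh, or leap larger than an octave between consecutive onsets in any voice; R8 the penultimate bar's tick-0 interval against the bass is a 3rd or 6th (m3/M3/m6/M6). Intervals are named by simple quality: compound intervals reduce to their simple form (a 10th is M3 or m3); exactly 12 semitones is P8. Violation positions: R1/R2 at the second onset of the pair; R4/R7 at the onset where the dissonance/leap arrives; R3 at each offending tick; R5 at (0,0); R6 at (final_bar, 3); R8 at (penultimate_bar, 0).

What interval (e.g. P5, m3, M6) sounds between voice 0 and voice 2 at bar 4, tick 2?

P8

voice 0=E3 voice 2=E4 -> P8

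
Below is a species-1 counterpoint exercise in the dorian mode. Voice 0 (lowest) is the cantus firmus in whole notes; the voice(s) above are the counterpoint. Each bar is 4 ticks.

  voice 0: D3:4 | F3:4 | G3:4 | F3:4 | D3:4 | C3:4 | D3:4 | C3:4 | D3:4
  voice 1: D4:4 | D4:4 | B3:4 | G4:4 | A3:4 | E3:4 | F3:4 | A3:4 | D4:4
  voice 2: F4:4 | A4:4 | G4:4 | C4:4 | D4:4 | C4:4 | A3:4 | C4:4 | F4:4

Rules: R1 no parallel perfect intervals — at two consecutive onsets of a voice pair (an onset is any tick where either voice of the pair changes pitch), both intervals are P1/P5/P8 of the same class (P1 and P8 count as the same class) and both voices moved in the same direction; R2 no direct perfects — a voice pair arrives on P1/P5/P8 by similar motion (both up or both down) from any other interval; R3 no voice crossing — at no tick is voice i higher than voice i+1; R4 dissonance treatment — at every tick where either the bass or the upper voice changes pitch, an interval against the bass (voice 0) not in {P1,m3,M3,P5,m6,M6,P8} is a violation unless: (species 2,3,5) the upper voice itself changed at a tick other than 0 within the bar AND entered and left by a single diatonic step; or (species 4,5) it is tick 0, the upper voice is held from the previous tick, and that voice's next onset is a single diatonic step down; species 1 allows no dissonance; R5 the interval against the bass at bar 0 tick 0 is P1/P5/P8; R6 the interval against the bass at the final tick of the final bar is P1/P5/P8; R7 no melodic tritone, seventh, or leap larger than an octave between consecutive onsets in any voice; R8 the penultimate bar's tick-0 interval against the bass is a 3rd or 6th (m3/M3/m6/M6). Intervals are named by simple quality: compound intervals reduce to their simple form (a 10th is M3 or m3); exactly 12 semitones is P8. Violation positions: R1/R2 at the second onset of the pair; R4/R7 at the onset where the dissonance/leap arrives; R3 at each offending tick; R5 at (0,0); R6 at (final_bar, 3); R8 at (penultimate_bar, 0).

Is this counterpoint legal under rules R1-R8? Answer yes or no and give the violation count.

No (13 violations)

bar 0: v0=D3 v1=D4 v2=F4 (m3)
bar 1: v0=F3 v1=D4 v2=A4 (M3)
bar 2: v0=G3 v1=B3 v2=G4 (P8)
bar 3: v0=F3 v1=G4 v2=C4 (P5)
bar 4: v0=D3 v1=A3 v2=D4 (P8)
bar 5: v0=C3 v1=E3 v2=C4 (P8)
bar 6: v0=D3 v1=F3 v2=A3 (P5)
bar 7: v0=C3 v1=A3 v2=C4 (P8)
bar 8: v0=D3 v1=D4 v2=F4 (m3)
  R5 @ bar0.0: opens on m3
  R2 @ bar3.0: G3/G4 P8 -> F3/C4 P5 similar
  R3 @ bar3.0: G4 above C4
  R4 @ bar3.0: F3/G4 M2 untreated
  R3 @ bar3.1: G4 above C4
  R3 @ bar3.2: G4 above C4
  R3 @ bar3.3: G4 above C4
  R2 @ bar4.0: F3/G4 M2 -> D3/A3 P5 similar
  R7 @ bar4.0: G4->A3 leap 10st
  R1 @ bar5.0: D3/D4 P8 -> C3/C4 P8 similar
  R8 @ bar7.0: penult P8 not 3rd/6th
  R2 @ bar8.0: C3/A3 M6 -> D3/D4 P8 similar
  R6 @ bar8.3: closes on m3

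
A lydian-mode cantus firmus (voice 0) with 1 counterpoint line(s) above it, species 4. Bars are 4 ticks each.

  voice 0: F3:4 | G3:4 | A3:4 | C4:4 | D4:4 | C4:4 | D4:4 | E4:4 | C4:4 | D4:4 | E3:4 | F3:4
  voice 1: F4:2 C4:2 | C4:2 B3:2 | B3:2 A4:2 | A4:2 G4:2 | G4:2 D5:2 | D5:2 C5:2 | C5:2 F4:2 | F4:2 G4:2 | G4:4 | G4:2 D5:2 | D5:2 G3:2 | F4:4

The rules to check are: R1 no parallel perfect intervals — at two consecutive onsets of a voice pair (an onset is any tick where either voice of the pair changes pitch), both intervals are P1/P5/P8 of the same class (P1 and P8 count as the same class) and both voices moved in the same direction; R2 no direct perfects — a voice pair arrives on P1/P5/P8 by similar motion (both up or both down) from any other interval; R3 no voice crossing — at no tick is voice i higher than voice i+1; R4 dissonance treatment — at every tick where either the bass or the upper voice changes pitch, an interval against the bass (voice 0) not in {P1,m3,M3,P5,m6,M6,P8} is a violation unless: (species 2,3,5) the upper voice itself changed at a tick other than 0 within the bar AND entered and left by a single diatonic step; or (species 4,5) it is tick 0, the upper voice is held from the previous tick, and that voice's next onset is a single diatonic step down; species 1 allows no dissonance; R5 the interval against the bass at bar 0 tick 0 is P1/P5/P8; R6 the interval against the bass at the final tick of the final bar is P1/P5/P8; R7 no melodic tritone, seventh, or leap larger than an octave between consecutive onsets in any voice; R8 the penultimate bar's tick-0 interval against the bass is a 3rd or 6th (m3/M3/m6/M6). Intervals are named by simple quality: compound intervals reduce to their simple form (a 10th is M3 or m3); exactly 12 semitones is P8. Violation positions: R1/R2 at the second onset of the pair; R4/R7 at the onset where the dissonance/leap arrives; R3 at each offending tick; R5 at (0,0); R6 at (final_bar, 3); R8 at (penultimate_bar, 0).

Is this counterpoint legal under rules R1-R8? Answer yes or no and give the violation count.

bar 0: v0=F3 v1=F4 (P8)
bar 1: v0=G3 v1=C4 (P4)
bar 2: v0=A3 v1=B3 (M2)
bar 3: v0=C4 v1=A4 (M6)
bar 4: v0=D4 v1=G4 (P4)
bar 5: v0=C4 v1=D5 (M2)
bar 6: v0=D4 v1=C5 (m7)
bar 7: v0=E4 v1=F4 (m2)
bar 8: v0=C4 v1=G4 (P5)
bar 9: v0=D4 v1=G4 (P4)
bar 10: v0=E3 v1=D5 (m7)
bar 11: v0=F3 v1=F4 (P8)
  R4 @ bar2.0: A3/B3 M2 untreated
  R7 @ bar2.2: B3->A4 leap 10st
  R4 @ bar4.0: D4/G4 P4 untreated
  R4 @ bar6.0: D4/C5 m7 untreated
  R4 @ bar7.0: E4/F4 m2 untreated
  R4 @ bar9.0: D4/G4 P4 untreated
  R4 @ bar10.0: E3/D5 m7 untreated
  R7 @ bar10.0: D4->E3 leap 10st
  R8 @ bar10.0: penult m7 not 3rd/6th
  R7 @ bar10.2: D5->G3 leap 19st
  R2 @ bar11.0: E3/G3 m3 -> F3/F4 P8 similar
  R7 @ bar11.0: G3->F4 leap 10st

No (12 violations)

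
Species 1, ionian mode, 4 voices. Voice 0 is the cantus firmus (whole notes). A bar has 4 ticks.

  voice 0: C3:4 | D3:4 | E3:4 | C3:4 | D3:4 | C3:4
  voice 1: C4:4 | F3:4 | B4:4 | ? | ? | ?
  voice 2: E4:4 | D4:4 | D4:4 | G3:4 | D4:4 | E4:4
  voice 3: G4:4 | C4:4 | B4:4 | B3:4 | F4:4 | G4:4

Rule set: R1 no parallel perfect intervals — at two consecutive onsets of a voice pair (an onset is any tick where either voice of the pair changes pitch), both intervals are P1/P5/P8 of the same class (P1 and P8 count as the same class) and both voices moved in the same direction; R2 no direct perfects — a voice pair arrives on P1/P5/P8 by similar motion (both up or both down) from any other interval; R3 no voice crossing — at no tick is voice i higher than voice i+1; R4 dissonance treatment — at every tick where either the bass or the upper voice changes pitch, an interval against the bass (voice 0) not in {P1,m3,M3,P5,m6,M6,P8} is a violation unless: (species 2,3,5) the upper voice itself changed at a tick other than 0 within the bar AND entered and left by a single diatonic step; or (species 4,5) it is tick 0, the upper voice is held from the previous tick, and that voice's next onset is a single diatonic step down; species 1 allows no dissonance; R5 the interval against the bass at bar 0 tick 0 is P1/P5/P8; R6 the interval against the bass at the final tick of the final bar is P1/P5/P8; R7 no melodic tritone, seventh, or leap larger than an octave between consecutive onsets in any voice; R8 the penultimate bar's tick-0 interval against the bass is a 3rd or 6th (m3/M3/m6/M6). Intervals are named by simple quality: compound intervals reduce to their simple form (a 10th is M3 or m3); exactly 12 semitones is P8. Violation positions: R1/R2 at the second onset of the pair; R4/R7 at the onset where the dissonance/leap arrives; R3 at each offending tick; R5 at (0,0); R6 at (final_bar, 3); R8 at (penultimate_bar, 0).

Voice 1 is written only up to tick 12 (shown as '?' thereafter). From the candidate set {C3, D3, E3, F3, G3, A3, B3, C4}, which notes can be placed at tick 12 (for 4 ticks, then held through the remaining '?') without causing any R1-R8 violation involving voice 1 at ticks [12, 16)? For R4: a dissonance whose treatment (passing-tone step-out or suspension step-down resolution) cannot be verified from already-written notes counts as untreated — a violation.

{}

C3: violates R2,R7
D3: violates R4,R7
E3: violates R2,R7
F3: violates R4,R7
G3: violates R1,R2,R7
A3: violates R3,R7
B3: violates R1,R3,R4
C4: violates R2,R3,R7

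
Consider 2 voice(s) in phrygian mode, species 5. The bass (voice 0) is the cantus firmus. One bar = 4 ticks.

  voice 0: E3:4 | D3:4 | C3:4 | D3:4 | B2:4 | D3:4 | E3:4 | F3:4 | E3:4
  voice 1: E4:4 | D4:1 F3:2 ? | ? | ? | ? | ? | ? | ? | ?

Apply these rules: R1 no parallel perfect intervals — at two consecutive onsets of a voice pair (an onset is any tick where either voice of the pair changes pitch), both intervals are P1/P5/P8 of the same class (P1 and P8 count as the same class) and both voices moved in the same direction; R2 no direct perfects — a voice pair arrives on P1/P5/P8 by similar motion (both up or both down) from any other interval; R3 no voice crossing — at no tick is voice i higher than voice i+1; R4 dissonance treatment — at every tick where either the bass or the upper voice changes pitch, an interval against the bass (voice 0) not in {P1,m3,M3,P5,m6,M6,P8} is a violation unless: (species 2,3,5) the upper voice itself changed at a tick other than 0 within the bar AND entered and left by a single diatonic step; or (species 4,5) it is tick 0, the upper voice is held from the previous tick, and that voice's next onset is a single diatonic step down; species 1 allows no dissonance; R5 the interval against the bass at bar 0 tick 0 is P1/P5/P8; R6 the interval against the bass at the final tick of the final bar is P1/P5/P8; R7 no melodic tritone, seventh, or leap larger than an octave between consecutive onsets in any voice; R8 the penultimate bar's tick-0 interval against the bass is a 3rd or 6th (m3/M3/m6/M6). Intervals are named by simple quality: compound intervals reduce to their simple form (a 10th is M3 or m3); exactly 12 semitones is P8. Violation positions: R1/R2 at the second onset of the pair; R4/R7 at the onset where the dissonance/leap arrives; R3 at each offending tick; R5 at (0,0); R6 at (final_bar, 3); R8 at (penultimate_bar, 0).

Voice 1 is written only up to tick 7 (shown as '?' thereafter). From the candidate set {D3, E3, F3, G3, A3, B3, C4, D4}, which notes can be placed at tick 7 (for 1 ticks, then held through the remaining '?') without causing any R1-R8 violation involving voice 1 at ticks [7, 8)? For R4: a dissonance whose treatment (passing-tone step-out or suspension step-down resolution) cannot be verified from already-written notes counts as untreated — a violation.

{A3, D3, D4, F3}

D3: legal
E3: violates R4
F3: legal
G3: violates R4
A3: legal
B3: violates R7
C4: violates R4
D4: legal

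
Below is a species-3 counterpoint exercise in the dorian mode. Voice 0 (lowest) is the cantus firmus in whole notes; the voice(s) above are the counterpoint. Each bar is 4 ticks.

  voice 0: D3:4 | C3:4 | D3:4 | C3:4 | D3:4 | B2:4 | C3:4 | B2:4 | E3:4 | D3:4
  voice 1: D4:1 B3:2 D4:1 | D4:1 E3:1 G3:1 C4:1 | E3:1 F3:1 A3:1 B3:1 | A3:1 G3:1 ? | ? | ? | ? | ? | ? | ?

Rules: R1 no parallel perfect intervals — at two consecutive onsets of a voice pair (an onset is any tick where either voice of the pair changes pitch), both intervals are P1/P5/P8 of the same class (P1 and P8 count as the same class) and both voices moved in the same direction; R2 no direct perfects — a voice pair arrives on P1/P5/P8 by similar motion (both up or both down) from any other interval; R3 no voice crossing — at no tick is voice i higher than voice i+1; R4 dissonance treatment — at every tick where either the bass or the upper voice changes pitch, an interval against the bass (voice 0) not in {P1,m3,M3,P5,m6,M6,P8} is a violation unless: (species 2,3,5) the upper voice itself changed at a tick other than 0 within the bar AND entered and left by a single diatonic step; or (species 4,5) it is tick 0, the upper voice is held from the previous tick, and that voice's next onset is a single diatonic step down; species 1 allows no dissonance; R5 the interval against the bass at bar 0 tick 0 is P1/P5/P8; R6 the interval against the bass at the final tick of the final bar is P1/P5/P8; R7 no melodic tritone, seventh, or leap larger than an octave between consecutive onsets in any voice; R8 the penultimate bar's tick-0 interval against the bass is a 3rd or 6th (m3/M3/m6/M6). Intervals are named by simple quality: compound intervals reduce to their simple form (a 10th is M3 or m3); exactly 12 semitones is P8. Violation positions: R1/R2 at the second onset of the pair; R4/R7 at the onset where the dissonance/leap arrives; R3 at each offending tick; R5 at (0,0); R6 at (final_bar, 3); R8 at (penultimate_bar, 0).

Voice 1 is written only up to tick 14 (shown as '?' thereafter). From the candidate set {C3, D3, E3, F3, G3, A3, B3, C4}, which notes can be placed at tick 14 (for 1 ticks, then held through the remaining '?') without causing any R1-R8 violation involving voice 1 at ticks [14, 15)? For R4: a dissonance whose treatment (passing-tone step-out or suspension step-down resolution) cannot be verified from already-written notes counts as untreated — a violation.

C3: legal
D3: violates R4
E3: legal
F3: violates R4
G3: legal
A3: legal
B3: violates R4
C4: legal

{A3, C3, C4, E3, G3}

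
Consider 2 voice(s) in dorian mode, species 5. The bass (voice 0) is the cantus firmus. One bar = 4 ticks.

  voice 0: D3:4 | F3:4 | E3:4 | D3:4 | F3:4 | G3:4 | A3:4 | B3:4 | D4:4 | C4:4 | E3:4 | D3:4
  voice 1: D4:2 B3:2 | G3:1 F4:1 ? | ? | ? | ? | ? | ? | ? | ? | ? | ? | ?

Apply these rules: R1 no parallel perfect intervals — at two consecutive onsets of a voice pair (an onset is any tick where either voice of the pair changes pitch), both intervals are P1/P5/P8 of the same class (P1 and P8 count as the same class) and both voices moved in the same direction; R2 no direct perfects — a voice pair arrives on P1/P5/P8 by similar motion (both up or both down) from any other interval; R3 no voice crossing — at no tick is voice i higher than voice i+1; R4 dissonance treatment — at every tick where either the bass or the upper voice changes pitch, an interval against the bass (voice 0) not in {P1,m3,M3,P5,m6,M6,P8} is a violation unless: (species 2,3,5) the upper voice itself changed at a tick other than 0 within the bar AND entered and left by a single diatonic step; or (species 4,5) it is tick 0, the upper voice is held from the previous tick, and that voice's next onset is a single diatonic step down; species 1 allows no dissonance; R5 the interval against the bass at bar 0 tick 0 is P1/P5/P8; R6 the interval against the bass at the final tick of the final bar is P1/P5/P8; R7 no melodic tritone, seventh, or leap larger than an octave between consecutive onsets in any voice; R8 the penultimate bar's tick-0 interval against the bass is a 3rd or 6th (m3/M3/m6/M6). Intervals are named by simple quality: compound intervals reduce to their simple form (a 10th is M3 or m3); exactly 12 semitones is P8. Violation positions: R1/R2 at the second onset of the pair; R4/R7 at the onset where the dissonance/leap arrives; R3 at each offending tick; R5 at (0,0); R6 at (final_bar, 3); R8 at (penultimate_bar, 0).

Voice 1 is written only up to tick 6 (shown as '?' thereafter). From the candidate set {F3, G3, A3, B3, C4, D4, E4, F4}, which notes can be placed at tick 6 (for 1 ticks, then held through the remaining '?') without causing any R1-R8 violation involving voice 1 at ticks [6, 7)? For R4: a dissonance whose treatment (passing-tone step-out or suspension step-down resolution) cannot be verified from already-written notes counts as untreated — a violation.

F3: legal
G3: violates R4,R7
A3: legal
B3: violates R4,R7
C4: legal
D4: legal
E4: violates R4
F4: legal

{A3, C4, D4, F3, F4}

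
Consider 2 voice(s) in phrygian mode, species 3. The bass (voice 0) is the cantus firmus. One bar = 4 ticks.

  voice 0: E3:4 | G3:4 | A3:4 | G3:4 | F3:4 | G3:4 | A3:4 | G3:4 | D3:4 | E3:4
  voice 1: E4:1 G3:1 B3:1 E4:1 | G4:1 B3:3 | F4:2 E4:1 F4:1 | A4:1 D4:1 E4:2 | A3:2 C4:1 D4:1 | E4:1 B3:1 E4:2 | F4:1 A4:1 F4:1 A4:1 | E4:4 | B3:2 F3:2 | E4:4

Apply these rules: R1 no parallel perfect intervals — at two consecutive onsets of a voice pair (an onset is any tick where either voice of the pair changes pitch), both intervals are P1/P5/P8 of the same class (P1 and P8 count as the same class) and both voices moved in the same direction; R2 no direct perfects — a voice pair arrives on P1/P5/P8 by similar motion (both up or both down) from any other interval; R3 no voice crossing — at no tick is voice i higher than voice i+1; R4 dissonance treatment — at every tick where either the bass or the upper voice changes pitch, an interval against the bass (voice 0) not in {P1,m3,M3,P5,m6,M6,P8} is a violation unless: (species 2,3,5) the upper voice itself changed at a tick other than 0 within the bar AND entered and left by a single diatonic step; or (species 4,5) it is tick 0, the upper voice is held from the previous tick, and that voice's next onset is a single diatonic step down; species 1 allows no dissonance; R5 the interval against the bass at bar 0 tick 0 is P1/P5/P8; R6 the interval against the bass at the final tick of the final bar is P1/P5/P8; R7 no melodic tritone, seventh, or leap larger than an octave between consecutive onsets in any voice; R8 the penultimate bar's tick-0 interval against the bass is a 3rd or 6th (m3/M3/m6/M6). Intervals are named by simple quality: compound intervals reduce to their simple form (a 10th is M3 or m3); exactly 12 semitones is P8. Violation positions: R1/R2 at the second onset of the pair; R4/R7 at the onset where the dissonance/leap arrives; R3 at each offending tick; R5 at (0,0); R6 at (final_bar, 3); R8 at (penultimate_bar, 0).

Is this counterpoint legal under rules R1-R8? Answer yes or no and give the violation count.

No (6 violations)

bar 0: v0=E3 v1=E4 (P8)
bar 1: v0=G3 v1=G4 (P8)
bar 2: v0=A3 v1=F4 (m6)
bar 3: v0=G3 v1=A4 (M2)
bar 4: v0=F3 v1=A3 (M3)
bar 5: v0=G3 v1=E4 (M6)
bar 6: v0=A3 v1=F4 (m6)
bar 7: v0=G3 v1=E4 (M6)
bar 8: v0=D3 v1=B3 (M6)
bar 9: v0=E3 v1=E4 (P8)
  R1 @ bar1.0: E3/E4 P8 -> G3/G4 P8 similar
  R7 @ bar2.0: B3->F4 leap 6st
  R4 @ bar3.0: G3/A4 M2 untreated
  R7 @ bar8.2: B3->F3 leap 6st
  R2 @ bar9.0: D3/F3 m3 -> E3/E4 P8 similar
  R7 @ bar9.0: F3->E4 leap 11st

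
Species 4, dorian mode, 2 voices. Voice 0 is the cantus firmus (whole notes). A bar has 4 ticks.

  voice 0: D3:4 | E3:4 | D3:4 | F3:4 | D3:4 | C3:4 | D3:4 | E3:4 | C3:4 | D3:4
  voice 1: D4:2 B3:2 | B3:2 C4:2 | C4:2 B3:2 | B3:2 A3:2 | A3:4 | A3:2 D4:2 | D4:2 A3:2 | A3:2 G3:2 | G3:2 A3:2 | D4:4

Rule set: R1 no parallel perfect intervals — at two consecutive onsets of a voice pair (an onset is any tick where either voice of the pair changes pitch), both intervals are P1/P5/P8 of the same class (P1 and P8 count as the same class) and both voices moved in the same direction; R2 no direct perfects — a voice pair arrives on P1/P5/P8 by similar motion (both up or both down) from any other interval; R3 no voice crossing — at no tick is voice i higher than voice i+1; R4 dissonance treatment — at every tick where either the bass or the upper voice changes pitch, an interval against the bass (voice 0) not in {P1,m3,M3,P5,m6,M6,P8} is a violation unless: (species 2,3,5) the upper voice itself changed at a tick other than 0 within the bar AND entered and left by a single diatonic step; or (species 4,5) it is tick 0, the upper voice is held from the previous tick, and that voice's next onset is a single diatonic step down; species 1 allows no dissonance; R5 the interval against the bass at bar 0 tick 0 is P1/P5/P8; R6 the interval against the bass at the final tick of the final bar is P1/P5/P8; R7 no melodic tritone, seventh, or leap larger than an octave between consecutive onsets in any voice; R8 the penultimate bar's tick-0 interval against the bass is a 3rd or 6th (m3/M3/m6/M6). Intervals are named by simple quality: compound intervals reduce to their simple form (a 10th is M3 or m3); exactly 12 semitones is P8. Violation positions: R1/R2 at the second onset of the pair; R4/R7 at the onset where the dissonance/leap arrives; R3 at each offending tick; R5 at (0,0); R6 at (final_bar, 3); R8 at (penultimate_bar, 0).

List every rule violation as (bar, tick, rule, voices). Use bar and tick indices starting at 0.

(5, 2, R4, (0, 1))
(8, 0, R8, (0, 1))
(9, 0, R2, (0, 1))

bar 0: v0=D3 v1=D4 downbeat P8
bar 1: v0=E3 v1=B3 downbeat P5
bar 2: v0=D3 v1=C4 downbeat m7
bar 3: v0=F3 v1=B3 downbeat TT
bar 4: v0=D3 v1=A3 downbeat P5
bar 5: v0=C3 v1=A3 downbeat M6
bar 6: v0=D3 v1=D4 downbeat P8
bar 7: v0=E3 v1=A3 downbeat P4
bar 8: v0=C3 v1=G3 downbeat P5
bar 9: v0=D3 v1=D4 downbeat P8
  -> R4 @ bar 5 tick 2 v(0, 1): C3/D4 M2 untreated
  -> R8 @ bar 8 tick 0 v(0, 1): penult P5 not 3rd/6th
  -> R2 @ bar 9 tick 0 v(0, 1): C3/A3 M6 -> D3/D4 P8 similar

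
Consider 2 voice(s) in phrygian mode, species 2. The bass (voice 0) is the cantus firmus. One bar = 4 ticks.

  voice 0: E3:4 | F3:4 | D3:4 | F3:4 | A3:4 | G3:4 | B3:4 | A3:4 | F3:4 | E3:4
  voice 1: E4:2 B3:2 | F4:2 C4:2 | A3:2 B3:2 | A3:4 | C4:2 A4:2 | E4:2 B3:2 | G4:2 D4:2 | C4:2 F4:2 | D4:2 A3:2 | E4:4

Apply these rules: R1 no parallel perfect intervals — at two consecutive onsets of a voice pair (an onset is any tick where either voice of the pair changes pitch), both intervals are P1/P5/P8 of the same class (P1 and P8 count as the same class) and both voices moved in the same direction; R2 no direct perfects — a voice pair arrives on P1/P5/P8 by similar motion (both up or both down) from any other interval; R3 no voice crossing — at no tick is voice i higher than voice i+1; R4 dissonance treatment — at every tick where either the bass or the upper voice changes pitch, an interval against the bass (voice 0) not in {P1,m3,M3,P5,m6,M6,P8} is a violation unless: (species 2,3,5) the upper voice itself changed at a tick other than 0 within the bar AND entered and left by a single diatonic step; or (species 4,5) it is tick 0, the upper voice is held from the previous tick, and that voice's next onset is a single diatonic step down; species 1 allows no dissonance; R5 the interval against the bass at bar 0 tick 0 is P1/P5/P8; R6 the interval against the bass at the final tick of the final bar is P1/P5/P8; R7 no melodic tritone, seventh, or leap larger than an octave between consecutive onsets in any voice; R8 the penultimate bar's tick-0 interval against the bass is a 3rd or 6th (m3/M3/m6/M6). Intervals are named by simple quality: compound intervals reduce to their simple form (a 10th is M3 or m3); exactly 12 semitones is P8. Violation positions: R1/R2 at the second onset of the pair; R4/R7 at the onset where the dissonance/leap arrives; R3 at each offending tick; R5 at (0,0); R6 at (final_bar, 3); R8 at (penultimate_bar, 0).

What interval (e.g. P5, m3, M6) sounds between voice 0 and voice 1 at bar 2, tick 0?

voice 0=D3 voice 1=A3 -> P5

P5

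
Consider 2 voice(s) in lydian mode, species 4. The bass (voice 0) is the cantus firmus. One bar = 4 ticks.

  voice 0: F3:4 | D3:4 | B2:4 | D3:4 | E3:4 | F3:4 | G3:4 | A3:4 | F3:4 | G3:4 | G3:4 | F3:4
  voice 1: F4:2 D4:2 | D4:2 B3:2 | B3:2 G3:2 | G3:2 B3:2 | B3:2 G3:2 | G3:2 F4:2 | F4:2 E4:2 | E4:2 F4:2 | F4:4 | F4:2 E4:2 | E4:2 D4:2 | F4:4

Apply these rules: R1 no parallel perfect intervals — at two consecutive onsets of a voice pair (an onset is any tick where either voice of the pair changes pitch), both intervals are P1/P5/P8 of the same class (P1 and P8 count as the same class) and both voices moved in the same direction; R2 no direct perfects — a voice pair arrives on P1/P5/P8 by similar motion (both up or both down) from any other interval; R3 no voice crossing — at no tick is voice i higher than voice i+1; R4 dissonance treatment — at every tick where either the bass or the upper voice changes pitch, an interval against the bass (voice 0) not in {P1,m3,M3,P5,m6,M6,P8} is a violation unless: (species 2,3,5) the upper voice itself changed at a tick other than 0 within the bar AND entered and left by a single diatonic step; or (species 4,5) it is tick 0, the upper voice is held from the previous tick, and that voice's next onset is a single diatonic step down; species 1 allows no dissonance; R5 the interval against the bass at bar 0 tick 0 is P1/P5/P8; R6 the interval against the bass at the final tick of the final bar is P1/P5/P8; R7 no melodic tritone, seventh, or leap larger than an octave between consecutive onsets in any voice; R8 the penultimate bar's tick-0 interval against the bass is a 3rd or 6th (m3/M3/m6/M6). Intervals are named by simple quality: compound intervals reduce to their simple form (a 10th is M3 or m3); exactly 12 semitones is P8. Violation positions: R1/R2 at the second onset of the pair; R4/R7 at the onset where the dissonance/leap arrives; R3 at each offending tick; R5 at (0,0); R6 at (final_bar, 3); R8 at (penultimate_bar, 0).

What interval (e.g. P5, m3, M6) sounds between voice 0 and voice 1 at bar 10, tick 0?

M6

voice 0=G3 voice 1=E4 -> M6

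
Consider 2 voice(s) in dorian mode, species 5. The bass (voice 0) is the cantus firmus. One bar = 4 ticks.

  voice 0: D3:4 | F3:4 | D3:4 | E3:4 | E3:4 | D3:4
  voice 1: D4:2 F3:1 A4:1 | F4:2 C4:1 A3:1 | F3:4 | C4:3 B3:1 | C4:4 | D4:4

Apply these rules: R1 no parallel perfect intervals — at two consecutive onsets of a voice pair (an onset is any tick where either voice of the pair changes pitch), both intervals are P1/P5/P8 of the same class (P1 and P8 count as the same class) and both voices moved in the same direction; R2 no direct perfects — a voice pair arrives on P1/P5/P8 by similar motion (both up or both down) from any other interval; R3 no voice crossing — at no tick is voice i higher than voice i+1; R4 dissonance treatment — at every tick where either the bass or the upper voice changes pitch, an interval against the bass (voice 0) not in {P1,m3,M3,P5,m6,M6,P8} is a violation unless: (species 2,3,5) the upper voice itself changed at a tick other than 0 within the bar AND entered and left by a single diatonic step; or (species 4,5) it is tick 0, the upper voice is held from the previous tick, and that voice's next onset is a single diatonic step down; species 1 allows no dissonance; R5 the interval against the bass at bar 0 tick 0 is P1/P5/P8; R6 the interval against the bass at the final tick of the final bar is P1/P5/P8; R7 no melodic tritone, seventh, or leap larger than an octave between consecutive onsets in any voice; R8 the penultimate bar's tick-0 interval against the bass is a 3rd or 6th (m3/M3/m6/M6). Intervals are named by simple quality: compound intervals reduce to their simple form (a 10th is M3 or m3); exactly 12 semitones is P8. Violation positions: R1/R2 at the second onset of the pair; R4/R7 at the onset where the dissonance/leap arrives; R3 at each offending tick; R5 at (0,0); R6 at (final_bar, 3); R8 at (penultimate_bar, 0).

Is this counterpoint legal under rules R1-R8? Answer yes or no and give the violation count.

bar 0: v0=D3 v1=D4 (P8)
bar 1: v0=F3 v1=F4 (P8)
bar 2: v0=D3 v1=F3 (m3)
bar 3: v0=E3 v1=C4 (m6)
bar 4: v0=E3 v1=C4 (m6)
bar 5: v0=D3 v1=D4 (P8)
  R7 @ bar0.3: F3->A4 leap 16st

No (1 violations)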